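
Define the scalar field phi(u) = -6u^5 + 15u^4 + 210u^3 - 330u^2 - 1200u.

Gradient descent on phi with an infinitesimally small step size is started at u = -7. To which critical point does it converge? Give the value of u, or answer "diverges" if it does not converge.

phi'(u) = -30(u - 5)(u - 2)(u + 1)(u + 4), so phi'(-7) = -58320.
Gradient descent moves in the -phi' direction, i.e. u is increasing.
The nearest critical point in that direction is u = -4, where phi'' = 4860 > 0 (a local minimum). The iterate converges there.

-4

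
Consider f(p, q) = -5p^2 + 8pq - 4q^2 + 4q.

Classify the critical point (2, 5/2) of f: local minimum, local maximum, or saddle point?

The Hessian of f is constant: H = [[-10, 8], [8, -8]].
det(H) = (-10)·(-8) − 8² = 16.
det(H) > 0 and tr(H) = -18 < 0, so H is negative definite and the point is a local maximum.

local maximum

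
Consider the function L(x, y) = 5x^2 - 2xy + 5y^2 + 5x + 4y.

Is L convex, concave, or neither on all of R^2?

convex

L is quadratic, so its Hessian is the constant matrix H = [[10, -2], [-2, 10]].
det(H) = 96, tr(H) = 20.
det(H) > 0 and tr(H) > 0, so H is positive definite everywhere: convex.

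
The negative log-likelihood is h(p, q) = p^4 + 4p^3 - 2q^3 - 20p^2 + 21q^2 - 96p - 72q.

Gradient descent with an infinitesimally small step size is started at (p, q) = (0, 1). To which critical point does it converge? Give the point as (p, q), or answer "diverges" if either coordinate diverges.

h is separable, so gradient descent decouples: p follows -∂h/∂p, q follows -∂h/∂q.
∂h/∂p = 4(p - 3)(p + 2)(p + 4); at p=0 this is -96, so p increases.
∂h/∂q = -6(q - 4)(q - 3); at q=1 this is -36, so q increases.
p converges to its nearest critical value 3 (a local min of the p-part); q converges to 3. The iterate converges to (3, 3).

(3, 3)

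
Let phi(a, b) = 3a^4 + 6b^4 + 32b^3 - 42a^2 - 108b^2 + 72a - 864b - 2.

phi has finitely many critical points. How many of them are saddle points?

phi separates as a function of a plus a function of b, so ∇phi=0 decouples.
∂phi/∂a = 12(a - 2)(a - 1)(a + 3) = 0 at a ∈ {-3, 1, 2}; ∂phi/∂b = 24(b - 3)(b + 3)(b + 4) = 0 at b ∈ {-4, -3, 3}.
The Hessian is diagonal: diag(phi_aa, phi_bb). Second derivatives: phi_aa(-3)=240, phi_aa(1)=-48, phi_aa(2)=60; phi_bb(-4)=168, phi_bb(-3)=-144, phi_bb(3)=1008.
Saddle points occur where the two diagonal entries have opposite signs: (-3, -3), (1, -4), (1, 3), (2, -3). Count: 4.

4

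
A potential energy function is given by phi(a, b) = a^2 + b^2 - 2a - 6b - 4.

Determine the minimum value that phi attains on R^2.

phi(a,b) separates as P(a) + Q(b) − 4, so its minimum is min P + min Q − 4.
P'(a) = 2a - 2 vanishes at a ∈ {1}; Q'(b) = 2b - 6 vanishes at b ∈ {3}.
Local minima of P (where P''>0): P(1)=-1. Local minima of Q: Q(3)=-9.
So the global minimum of phi is P(1) + Q(3) − 4 = -1 − 9 − 4 = -14, attained at (1, 3).

-14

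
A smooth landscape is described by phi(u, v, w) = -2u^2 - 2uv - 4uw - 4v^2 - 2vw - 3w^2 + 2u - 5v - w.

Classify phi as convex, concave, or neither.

concave

phi is quadratic, so its Hessian is the constant matrix H = [[-4, -2, -4], [-2, -8, -2], [-4, -2, -6]].
Leading principal minors: -4, 28, -56.
Signs alternate −, +, − ⇒ H ≺ 0 ⇒ concave.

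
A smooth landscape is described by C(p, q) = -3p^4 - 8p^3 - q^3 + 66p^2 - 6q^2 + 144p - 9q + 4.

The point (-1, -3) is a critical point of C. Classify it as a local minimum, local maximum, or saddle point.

local minimum

The mixed partial ∂²C/∂p∂q is 0, so the Hessian at any point is diag(C_pp, C_qq) = diag(12(-3p^2 - 4p + 11), -6(q + 2)).
At (-1, -3): H = diag(144, 6).
Both eigenvalues are positive, so H is positive definite: a local minimum.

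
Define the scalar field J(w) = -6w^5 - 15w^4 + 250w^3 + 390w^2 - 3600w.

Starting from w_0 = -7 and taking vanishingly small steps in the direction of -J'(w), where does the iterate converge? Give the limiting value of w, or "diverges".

-5

J'(w) = -30(w - 4)(w - 2)(w + 3)(w + 5), so J'(-7) = -23760.
Gradient descent moves in the -J' direction, i.e. w is increasing.
The nearest critical point in that direction is w = -5, where J'' = 3780 > 0 (a local minimum). The iterate converges there.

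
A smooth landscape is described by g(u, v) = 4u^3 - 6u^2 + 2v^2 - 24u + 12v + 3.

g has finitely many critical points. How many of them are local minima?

g separates as a function of u plus a function of v, so ∇g=0 decouples.
∂g/∂u = 12(u - 2)(u + 1) = 0 at u ∈ {-1, 2}; ∂g/∂v = 4(v + 3) = 0 at v ∈ {-3}.
The Hessian is diagonal: diag(g_uu, g_vv). Second derivatives: g_uu(-1)=-36, g_uu(2)=36; g_vv(-3)=4.
Local minima occur where both diagonal entries positive: (2, -3). Count: 1.

1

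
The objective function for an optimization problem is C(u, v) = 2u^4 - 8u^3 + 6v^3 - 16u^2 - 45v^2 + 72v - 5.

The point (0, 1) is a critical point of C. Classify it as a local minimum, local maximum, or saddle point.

The mixed partial ∂²C/∂u∂v is 0, so the Hessian at any point is diag(C_uu, C_vv) = diag(8(3u^2 - 6u - 4), 18(2v - 5)).
At (0, 1): H = diag(-32, -54).
Both eigenvalues are negative, so H is negative definite: a local maximum.

local maximum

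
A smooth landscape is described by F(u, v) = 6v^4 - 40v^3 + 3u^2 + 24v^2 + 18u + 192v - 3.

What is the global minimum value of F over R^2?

-152

F(u,v) separates as P(u) + Q(v) − 3, so its minimum is min P + min Q − 3.
P'(u) = 6u + 18 vanishes at u ∈ {-3}; Q'(v) = 24(v - 4)(v - 2)(v + 1) vanishes at v ∈ {-1, 2, 4}.
Local minima of P (where P''>0): P(-3)=-27. Local minima of Q: Q(-1)=-122, Q(4)=128.
So the global minimum of F is P(-3) + Q(-1) − 3 = -27 − 122 − 3 = -152, attained at (-3, -1).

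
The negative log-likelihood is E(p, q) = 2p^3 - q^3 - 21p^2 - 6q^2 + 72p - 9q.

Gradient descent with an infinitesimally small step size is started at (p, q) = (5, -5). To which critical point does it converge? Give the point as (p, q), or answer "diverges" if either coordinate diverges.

E is separable, so gradient descent decouples: p follows -∂E/∂p, q follows -∂E/∂q.
∂E/∂p = 6(p - 4)(p - 3); at p=5 this is 12, so p decreases.
∂E/∂q = -3(q + 1)(q + 3); at q=-5 this is -24, so q increases.
p converges to its nearest critical value 4 (a local min of the p-part); q converges to -3. The iterate converges to (4, -3).

(4, -3)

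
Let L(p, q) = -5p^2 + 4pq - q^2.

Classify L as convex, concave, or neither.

L is quadratic, so its Hessian is the constant matrix H = [[-10, 4], [4, -2]].
det(H) = 4, tr(H) = -12.
det(H) > 0 and tr(H) < 0, so H is negative definite everywhere: concave.

concave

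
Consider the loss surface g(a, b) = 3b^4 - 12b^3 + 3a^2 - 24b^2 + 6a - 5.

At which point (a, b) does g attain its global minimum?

(-1, 4)

g(a,b) separates as P(a) + Q(b) − 5, so its minimum is min P + min Q − 5.
P'(a) = 6a + 6 vanishes at a ∈ {-1}; Q'(b) = 12b(b - 4)(b + 1) vanishes at b ∈ {-1, 0, 4}.
Local minima of P (where P''>0): P(-1)=-3. Local minima of Q: Q(-1)=-9, Q(4)=-384.
So the global minimum of g is P(-1) + Q(4) − 5 = -3 − 384 − 5 = -392, attained at (-1, 4).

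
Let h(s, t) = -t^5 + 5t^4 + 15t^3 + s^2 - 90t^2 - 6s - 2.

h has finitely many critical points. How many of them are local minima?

h separates as a function of s plus a function of t, so ∇h=0 decouples.
∂h/∂s = 2(s - 3) = 0 at s ∈ {3}; ∂h/∂t = -5t(t - 4)(t - 3)(t + 3) = 0 at t ∈ {-3, 0, 3, 4}.
The Hessian is diagonal: diag(h_ss, h_tt). Second derivatives: h_ss(3)=2; h_tt(-3)=630, h_tt(0)=-180, h_tt(3)=90, h_tt(4)=-140.
Local minima occur where both diagonal entries positive: (3, -3), (3, 3). Count: 2.

2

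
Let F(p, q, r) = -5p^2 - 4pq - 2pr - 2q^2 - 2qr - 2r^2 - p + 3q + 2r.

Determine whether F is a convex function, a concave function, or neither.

concave

F is quadratic, so its Hessian is the constant matrix H = [[-10, -4, -2], [-4, -4, -2], [-2, -2, -4]].
Leading principal minors: -10, 24, -72.
Signs alternate −, +, − ⇒ H ≺ 0 ⇒ concave.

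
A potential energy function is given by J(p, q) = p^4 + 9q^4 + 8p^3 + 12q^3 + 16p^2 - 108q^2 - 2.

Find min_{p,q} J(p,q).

-569

J(p,q) separates as A(p) + B(q) − 2, so its minimum is min A + min B − 2.
A'(p) = 4p(p + 2)(p + 4) vanishes at p ∈ {-4, -2, 0}; B'(q) = 36q(q - 2)(q + 3) vanishes at q ∈ {-3, 0, 2}.
Local minima of A (where A''>0): A(-4)=0, A(0)=0. Local minima of B: B(-3)=-567, B(2)=-192.
So the global minimum of J is A(-4) + B(-3) − 2 = 0 − 567 − 2 = -569, attained at (-4, -3).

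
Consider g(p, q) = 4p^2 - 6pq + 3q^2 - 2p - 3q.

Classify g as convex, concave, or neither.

g is quadratic, so its Hessian is the constant matrix H = [[8, -6], [-6, 6]].
det(H) = 12, tr(H) = 14.
det(H) > 0 and tr(H) > 0, so H is positive definite everywhere: convex.

convex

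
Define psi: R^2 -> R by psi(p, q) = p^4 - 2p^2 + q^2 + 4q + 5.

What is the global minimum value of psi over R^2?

0

psi(p,q) separates as A(p) + B(q) + 5, so its minimum is min A + min B + 5.
A'(p) = 4p(p - 1)(p + 1) vanishes at p ∈ {-1, 0, 1}; B'(q) = 2q + 4 vanishes at q ∈ {-2}.
Local minima of A (where A''>0): A(-1)=-1, A(1)=-1. Local minima of B: B(-2)=-4.
So the global minimum of psi is A(-1) + B(-2) + 5 = -1 − 4 + 5 = 0, attained at (-1, -2).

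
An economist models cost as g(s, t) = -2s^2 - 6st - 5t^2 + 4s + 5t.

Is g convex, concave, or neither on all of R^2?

concave

g is quadratic, so its Hessian is the constant matrix H = [[-4, -6], [-6, -10]].
det(H) = 4, tr(H) = -14.
det(H) > 0 and tr(H) < 0, so H is negative definite everywhere: concave.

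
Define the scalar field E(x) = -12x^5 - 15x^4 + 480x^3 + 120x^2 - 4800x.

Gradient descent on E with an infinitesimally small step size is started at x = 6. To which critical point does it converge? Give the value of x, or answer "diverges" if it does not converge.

diverges

E'(x) = -60(x - 4)(x - 2)(x + 2)(x + 5), so E'(6) = -42240.
Gradient descent moves in the -E' direction, i.e. x is increasing.
There is no critical point above x=6, and E' keeps the same sign, so the iterate runs off to +∞.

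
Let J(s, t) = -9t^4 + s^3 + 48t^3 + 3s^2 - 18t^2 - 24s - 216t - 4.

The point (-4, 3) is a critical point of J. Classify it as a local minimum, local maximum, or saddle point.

local maximum

The mixed partial ∂²J/∂s∂t is 0, so the Hessian at any point is diag(J_ss, J_tt) = diag(6(s + 1), 36(-3t^2 + 8t - 1)).
At (-4, 3): H = diag(-18, -144).
Both eigenvalues are negative, so H is negative definite: a local maximum.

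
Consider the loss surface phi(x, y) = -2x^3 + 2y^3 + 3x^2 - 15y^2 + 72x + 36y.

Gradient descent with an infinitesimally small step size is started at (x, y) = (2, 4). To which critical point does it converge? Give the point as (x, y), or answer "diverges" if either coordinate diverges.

(-3, 3)

phi is separable, so gradient descent decouples: x follows -∂phi/∂x, y follows -∂phi/∂y.
∂phi/∂x = -6(x - 4)(x + 3); at x=2 this is 60, so x decreases.
∂phi/∂y = 6(y - 3)(y - 2); at y=4 this is 12, so y decreases.
x converges to its nearest critical value -3 (a local min of the x-part); y converges to 3. The iterate converges to (-3, 3).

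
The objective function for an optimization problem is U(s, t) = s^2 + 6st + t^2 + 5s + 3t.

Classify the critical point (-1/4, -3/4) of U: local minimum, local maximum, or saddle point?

saddle point

The Hessian of U is constant: H = [[2, 6], [6, 2]].
det(H) = 2·2 − 6² = -32.
Since det(H) < 0, H is indefinite and the critical point is a saddle point.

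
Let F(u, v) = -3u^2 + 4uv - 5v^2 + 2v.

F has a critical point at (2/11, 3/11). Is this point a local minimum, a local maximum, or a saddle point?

local maximum

The Hessian of F is constant: H = [[-6, 4], [4, -10]].
det(H) = (-6)·(-10) − 4² = 44.
det(H) > 0 and tr(H) = -16 < 0, so H is negative definite and the point is a local maximum.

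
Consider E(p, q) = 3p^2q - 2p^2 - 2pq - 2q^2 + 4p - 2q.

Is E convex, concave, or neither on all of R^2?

neither

The term 3p^2q is cubic, so the Hessian is not constant.
∂²E/∂p² = 6q - 4, which takes both signs as q varies (negative for sufficiently negative q). A diagonal entry of the Hessian changing sign means the Hessian is neither positive- nor negative-semidefinite on all of R^2.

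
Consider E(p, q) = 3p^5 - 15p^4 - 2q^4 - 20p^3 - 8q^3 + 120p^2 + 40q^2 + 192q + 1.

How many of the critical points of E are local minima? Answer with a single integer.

E separates as a function of p plus a function of q, so ∇E=0 decouples.
∂E/∂p = 15p(p - 4)(p - 2)(p + 2) = 0 at p ∈ {-2, 0, 2, 4}; ∂E/∂q = -8(q - 3)(q + 2)(q + 4) = 0 at q ∈ {-4, -2, 3}.
The Hessian is diagonal: diag(E_pp, E_qq). Second derivatives: E_pp(-2)=-720, E_pp(0)=240, E_pp(2)=-240, E_pp(4)=720; E_qq(-4)=-112, E_qq(-2)=80, E_qq(3)=-280.
Local minima occur where both diagonal entries positive: (0, -2), (4, -2). Count: 2.

2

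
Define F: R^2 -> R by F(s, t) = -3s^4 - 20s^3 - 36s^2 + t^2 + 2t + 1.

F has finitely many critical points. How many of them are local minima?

F separates as a function of s plus a function of t, so ∇F=0 decouples.
∂F/∂s = -12s(s + 2)(s + 3) = 0 at s ∈ {-3, -2, 0}; ∂F/∂t = 2(t + 1) = 0 at t ∈ {-1}.
The Hessian is diagonal: diag(F_ss, F_tt). Second derivatives: F_ss(-3)=-36, F_ss(-2)=24, F_ss(0)=-72; F_tt(-1)=2.
Local minima occur where both diagonal entries positive: (-2, -1). Count: 1.

1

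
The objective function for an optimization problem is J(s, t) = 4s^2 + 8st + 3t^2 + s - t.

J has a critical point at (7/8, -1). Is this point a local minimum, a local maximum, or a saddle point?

The Hessian of J is constant: H = [[8, 8], [8, 6]].
det(H) = 8·6 − 8² = -16.
Since det(H) < 0, H is indefinite and the critical point is a saddle point.

saddle point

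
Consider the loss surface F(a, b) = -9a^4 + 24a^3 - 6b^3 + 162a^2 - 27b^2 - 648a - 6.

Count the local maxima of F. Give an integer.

2

F separates as a function of a plus a function of b, so ∇F=0 decouples.
∂F/∂a = -36(a - 3)(a - 2)(a + 3) = 0 at a ∈ {-3, 2, 3}; ∂F/∂b = -18b(b + 3) = 0 at b ∈ {-3, 0}.
The Hessian is diagonal: diag(F_aa, F_bb). Second derivatives: F_aa(-3)=-1080, F_aa(2)=180, F_aa(3)=-216; F_bb(-3)=54, F_bb(0)=-54.
Local maxima occur where both diagonal entries negative: (-3, 0), (3, 0). Count: 2.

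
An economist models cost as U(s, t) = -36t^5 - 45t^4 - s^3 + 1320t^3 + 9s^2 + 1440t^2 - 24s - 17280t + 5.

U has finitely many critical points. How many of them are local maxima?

U separates as a function of s plus a function of t, so ∇U=0 decouples.
∂U/∂s = -3(s - 4)(s - 2) = 0 at s ∈ {2, 4}; ∂U/∂t = -180(t - 4)(t - 2)(t + 3)(t + 4) = 0 at t ∈ {-4, -3, 2, 4}.
The Hessian is diagonal: diag(U_ss, U_tt). Second derivatives: U_ss(2)=6, U_ss(4)=-6; U_tt(-4)=8640, U_tt(-3)=-6300, U_tt(2)=10800, U_tt(4)=-20160.
Local maxima occur where both diagonal entries negative: (4, -3), (4, 4). Count: 2.

2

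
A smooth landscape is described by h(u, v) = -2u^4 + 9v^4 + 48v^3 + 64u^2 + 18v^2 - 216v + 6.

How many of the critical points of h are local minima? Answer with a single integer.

h separates as a function of u plus a function of v, so ∇h=0 decouples.
∂h/∂u = -8u(u - 4)(u + 4) = 0 at u ∈ {-4, 0, 4}; ∂h/∂v = 36(v - 1)(v + 2)(v + 3) = 0 at v ∈ {-3, -2, 1}.
The Hessian is diagonal: diag(h_uu, h_vv). Second derivatives: h_uu(-4)=-256, h_uu(0)=128, h_uu(4)=-256; h_vv(-3)=144, h_vv(-2)=-108, h_vv(1)=432.
Local minima occur where both diagonal entries positive: (0, -3), (0, 1). Count: 2.

2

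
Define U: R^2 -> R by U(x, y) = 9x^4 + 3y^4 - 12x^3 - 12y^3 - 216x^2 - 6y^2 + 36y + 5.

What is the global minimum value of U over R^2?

-1942

U(x,y) separates as P(x) + Q(y) + 5, so its minimum is min P + min Q + 5.
P'(x) = 36x(x - 4)(x + 3) vanishes at x ∈ {-3, 0, 4}; Q'(y) = 12(y - 3)(y - 1)(y + 1) vanishes at y ∈ {-1, 1, 3}.
Local minima of P (where P''>0): P(-3)=-891, P(4)=-1920. Local minima of Q: Q(-1)=-27, Q(3)=-27.
So the global minimum of U is P(4) + Q(-1) + 5 = -1920 − 27 + 5 = -1942, attained at (4, -1).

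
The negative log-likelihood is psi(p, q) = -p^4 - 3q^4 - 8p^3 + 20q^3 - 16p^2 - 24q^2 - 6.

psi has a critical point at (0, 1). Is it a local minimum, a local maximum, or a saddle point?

The mixed partial ∂²psi/∂p∂q is 0, so the Hessian at any point is diag(psi_pp, psi_qq) = diag(-4(3p^2 + 12p + 8), 12(-3q^2 + 10q - 4)).
At (0, 1): H = diag(-32, 36).
The eigenvalues have opposite signs, so H is indefinite: a saddle point.

saddle point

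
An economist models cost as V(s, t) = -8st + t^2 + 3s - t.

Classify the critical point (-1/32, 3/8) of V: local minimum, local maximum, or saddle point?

The Hessian of V is constant: H = [[0, -8], [-8, 2]].
det(H) = 0·2 − (-8)² = -64.
Since det(H) < 0, H is indefinite and the critical point is a saddle point.

saddle point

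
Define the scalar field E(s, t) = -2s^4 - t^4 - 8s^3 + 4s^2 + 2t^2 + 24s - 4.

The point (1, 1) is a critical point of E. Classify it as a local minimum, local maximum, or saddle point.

The mixed partial ∂²E/∂s∂t is 0, so the Hessian at any point is diag(E_ss, E_tt) = diag(8(-3s^2 - 6s + 1), 4(-3t^2 + 1)).
At (1, 1): H = diag(-64, -8).
Both eigenvalues are negative, so H is negative definite: a local maximum.

local maximum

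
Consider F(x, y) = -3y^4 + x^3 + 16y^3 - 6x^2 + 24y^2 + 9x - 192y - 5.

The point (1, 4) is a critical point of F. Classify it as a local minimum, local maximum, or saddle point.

The mixed partial ∂²F/∂x∂y is 0, so the Hessian at any point is diag(F_xx, F_yy) = diag(6(x - 2), 12(-3y^2 + 8y + 4)).
At (1, 4): H = diag(-6, -144).
Both eigenvalues are negative, so H is negative definite: a local maximum.

local maximum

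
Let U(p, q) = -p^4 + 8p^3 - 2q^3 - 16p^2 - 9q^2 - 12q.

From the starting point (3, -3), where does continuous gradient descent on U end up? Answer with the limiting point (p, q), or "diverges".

(2, -2)

U is separable, so gradient descent decouples: p follows -∂U/∂p, q follows -∂U/∂q.
∂U/∂p = -4p(p - 4)(p - 2); at p=3 this is 12, so p decreases.
∂U/∂q = -6(q + 1)(q + 2); at q=-3 this is -12, so q increases.
p converges to its nearest critical value 2 (a local min of the p-part); q converges to -2. The iterate converges to (2, -2).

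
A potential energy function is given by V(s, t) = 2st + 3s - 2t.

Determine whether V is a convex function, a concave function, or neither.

V is quadratic, so its Hessian is the constant matrix H = [[0, 2], [2, 0]].
det(H) = -4, tr(H) = 0.
det(H) < 0, so H is indefinite: neither convex nor concave.

neither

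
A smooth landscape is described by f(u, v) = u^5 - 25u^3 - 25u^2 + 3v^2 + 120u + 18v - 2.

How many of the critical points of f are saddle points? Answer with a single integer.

2

f separates as a function of u plus a function of v, so ∇f=0 decouples.
∂f/∂u = 5(u - 4)(u - 1)(u + 2)(u + 3) = 0 at u ∈ {-3, -2, 1, 4}; ∂f/∂v = 6(v + 3) = 0 at v ∈ {-3}.
The Hessian is diagonal: diag(f_uu, f_vv). Second derivatives: f_uu(-3)=-140, f_uu(-2)=90, f_uu(1)=-180, f_uu(4)=630; f_vv(-3)=6.
Saddle points occur where the two diagonal entries have opposite signs: (-3, -3), (1, -3). Count: 2.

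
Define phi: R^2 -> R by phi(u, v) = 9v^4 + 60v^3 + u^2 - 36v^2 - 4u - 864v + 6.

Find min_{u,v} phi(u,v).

-1246

phi(u,v) separates as P(u) + Q(v) + 6, so its minimum is min P + min Q + 6.
P'(u) = 2u - 4 vanishes at u ∈ {2}; Q'(v) = 36(v - 2)(v + 3)(v + 4) vanishes at v ∈ {-4, -3, 2}.
Local minima of P (where P''>0): P(2)=-4. Local minima of Q: Q(-4)=1344, Q(2)=-1248.
So the global minimum of phi is P(2) + Q(2) + 6 = -4 − 1248 + 6 = -1246, attained at (2, 2).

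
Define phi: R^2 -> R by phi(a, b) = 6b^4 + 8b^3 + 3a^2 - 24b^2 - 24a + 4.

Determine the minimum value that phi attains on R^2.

-108

phi(a,b) separates as P(a) + Q(b) + 4, so its minimum is min P + min Q + 4.
P'(a) = 6a - 24 vanishes at a ∈ {4}; Q'(b) = 24b(b - 1)(b + 2) vanishes at b ∈ {-2, 0, 1}.
Local minima of P (where P''>0): P(4)=-48. Local minima of Q: Q(-2)=-64, Q(1)=-10.
So the global minimum of phi is P(4) + Q(-2) + 4 = -48 − 64 + 4 = -108, attained at (4, -2).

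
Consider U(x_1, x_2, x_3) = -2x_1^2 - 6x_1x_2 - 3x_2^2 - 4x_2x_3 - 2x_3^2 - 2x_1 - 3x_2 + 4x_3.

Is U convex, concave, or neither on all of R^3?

neither

U is quadratic, so its Hessian is the constant matrix H = [[-4, -6, 0], [-6, -6, -4], [0, -4, -4]].
Leading principal minors: -4, -12, 112.
Neither pattern holds ⇒ H is indefinite ⇒ neither convex nor concave.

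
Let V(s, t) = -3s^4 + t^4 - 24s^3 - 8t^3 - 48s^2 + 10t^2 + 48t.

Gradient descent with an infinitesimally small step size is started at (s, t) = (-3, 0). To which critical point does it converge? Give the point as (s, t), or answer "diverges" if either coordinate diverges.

(-2, -1)

V is separable, so gradient descent decouples: s follows -∂V/∂s, t follows -∂V/∂t.
∂V/∂s = -12s(s + 2)(s + 4); at s=-3 this is -36, so s increases.
∂V/∂t = 4(t - 4)(t - 3)(t + 1); at t=0 this is 48, so t decreases.
s converges to its nearest critical value -2 (a local min of the s-part); t converges to -1. The iterate converges to (-2, -1).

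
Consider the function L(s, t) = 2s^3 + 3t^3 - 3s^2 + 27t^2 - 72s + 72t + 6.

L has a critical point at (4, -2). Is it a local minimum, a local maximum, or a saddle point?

local minimum

The mixed partial ∂²L/∂s∂t is 0, so the Hessian at any point is diag(L_ss, L_tt) = diag(6(2s - 1), 18(t + 3)).
At (4, -2): H = diag(42, 18).
Both eigenvalues are positive, so H is positive definite: a local minimum.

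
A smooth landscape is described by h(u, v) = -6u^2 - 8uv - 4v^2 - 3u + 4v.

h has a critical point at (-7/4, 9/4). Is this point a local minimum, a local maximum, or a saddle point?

The Hessian of h is constant: H = [[-12, -8], [-8, -8]].
det(H) = (-12)·(-8) − (-8)² = 32.
det(H) > 0 and tr(H) = -20 < 0, so H is negative definite and the point is a local maximum.

local maximum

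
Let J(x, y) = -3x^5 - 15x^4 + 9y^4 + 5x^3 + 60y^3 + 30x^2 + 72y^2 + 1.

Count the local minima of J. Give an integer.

4

J separates as a function of x plus a function of y, so ∇J=0 decouples.
∂J/∂x = -15x(x - 1)(x + 1)(x + 4) = 0 at x ∈ {-4, -1, 0, 1}; ∂J/∂y = 36y(y + 1)(y + 4) = 0 at y ∈ {-4, -1, 0}.
The Hessian is diagonal: diag(J_xx, J_yy). Second derivatives: J_xx(-4)=900, J_xx(-1)=-90, J_xx(0)=60, J_xx(1)=-150; J_yy(-4)=432, J_yy(-1)=-108, J_yy(0)=144.
Local minima occur where both diagonal entries positive: (-4, -4), (-4, 0), (0, -4), (0, 0). Count: 4.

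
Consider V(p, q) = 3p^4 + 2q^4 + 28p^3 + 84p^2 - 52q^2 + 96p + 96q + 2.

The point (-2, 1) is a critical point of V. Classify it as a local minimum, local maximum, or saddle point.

local maximum

The mixed partial ∂²V/∂p∂q is 0, so the Hessian at any point is diag(V_pp, V_qq) = diag(12(3p^2 + 14p + 14), 8(3q^2 - 13)).
At (-2, 1): H = diag(-24, -80).
Both eigenvalues are negative, so H is negative definite: a local maximum.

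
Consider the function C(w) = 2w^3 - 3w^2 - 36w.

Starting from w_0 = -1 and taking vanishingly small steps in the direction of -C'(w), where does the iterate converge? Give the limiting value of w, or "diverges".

C'(w) = 6(w - 3)(w + 2), so C'(-1) = -24.
Gradient descent moves in the -C' direction, i.e. w is increasing.
The nearest critical point in that direction is w = 3, where C'' = 30 > 0 (a local minimum). The iterate converges there.

3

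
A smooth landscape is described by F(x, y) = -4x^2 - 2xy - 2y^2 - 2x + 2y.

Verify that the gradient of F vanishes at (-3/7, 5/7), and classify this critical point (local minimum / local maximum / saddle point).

∇F = (-8x - 2y - 2, -2x - 4y + 2); substituting (-3/7, 5/7) gives ∇F = (0, 0), so (-3/7, 5/7) is indeed a critical point.
The Hessian of F is constant: H = [[-8, -2], [-2, -4]].
det(H) = (-8)·(-4) − (-2)² = 28.
det(H) > 0 and tr(H) = -12 < 0, so H is negative definite and the point is a local maximum.

local maximum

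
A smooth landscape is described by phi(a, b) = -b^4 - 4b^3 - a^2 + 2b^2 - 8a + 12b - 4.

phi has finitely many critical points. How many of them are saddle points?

phi separates as a function of a plus a function of b, so ∇phi=0 decouples.
∂phi/∂a = -2(a + 4) = 0 at a ∈ {-4}; ∂phi/∂b = -4(b - 1)(b + 1)(b + 3) = 0 at b ∈ {-3, -1, 1}.
The Hessian is diagonal: diag(phi_aa, phi_bb). Second derivatives: phi_aa(-4)=-2; phi_bb(-3)=-32, phi_bb(-1)=16, phi_bb(1)=-32.
Saddle points occur where the two diagonal entries have opposite signs: (-4, -1). Count: 1.

1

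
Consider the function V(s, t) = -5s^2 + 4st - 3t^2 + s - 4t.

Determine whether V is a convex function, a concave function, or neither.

V is quadratic, so its Hessian is the constant matrix H = [[-10, 4], [4, -6]].
det(H) = 44, tr(H) = -16.
det(H) > 0 and tr(H) < 0, so H is negative definite everywhere: concave.

concave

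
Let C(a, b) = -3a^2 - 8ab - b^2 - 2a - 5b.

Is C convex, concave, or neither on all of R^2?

C is quadratic, so its Hessian is the constant matrix H = [[-6, -8], [-8, -2]].
det(H) = -52, tr(H) = -8.
det(H) < 0, so H is indefinite: neither convex nor concave.

neither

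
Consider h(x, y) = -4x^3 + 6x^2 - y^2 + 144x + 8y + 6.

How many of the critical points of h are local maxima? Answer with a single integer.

h separates as a function of x plus a function of y, so ∇h=0 decouples.
∂h/∂x = -12(x - 4)(x + 3) = 0 at x ∈ {-3, 4}; ∂h/∂y = -2(y - 4) = 0 at y ∈ {4}.
The Hessian is diagonal: diag(h_xx, h_yy). Second derivatives: h_xx(-3)=84, h_xx(4)=-84; h_yy(4)=-2.
Local maxima occur where both diagonal entries negative: (4, 4). Count: 1.

1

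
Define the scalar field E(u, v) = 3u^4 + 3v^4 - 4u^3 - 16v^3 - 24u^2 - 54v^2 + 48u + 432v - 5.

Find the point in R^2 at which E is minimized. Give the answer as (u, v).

(-2, -3)

E(u,v) separates as P(u) + Q(v) − 5, so its minimum is min P + min Q − 5.
P'(u) = 12(u - 2)(u - 1)(u + 2) vanishes at u ∈ {-2, 1, 2}; Q'(v) = 12(v - 4)(v - 3)(v + 3) vanishes at v ∈ {-3, 3, 4}.
Local minima of P (where P''>0): P(-2)=-112, P(2)=16. Local minima of Q: Q(-3)=-1107, Q(4)=608.
So the global minimum of E is P(-2) + Q(-3) − 5 = -112 − 1107 − 5 = -1224, attained at (-2, -3).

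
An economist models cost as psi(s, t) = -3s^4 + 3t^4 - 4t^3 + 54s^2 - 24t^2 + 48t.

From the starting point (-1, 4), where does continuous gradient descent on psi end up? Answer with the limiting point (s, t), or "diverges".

psi is separable, so gradient descent decouples: s follows -∂psi/∂s, t follows -∂psi/∂t.
∂psi/∂s = -12s(s - 3)(s + 3); at s=-1 this is -96, so s increases.
∂psi/∂t = 12(t - 2)(t - 1)(t + 2); at t=4 this is 432, so t decreases.
s converges to its nearest critical value 0 (a local min of the s-part); t converges to 2. The iterate converges to (0, 2).

(0, 2)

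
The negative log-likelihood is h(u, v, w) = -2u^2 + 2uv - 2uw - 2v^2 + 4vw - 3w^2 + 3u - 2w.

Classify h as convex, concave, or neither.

concave

h is quadratic, so its Hessian is the constant matrix H = [[-4, 2, -2], [2, -4, 4], [-2, 4, -6]].
Leading principal minors: -4, 12, -24.
Signs alternate −, +, − ⇒ H ≺ 0 ⇒ concave.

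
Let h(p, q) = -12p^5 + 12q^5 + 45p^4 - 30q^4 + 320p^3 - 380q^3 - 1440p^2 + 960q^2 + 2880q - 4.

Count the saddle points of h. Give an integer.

8

h separates as a function of p plus a function of q, so ∇h=0 decouples.
∂h/∂p = -60p(p - 4)(p - 3)(p + 4) = 0 at p ∈ {-4, 0, 3, 4}; ∂h/∂q = 60(q - 4)(q - 3)(q + 1)(q + 4) = 0 at q ∈ {-4, -1, 3, 4}.
The Hessian is diagonal: diag(h_pp, h_qq). Second derivatives: h_pp(-4)=13440, h_pp(0)=-2880, h_pp(3)=1260, h_pp(4)=-1920; h_qq(-4)=-10080, h_qq(-1)=3600, h_qq(3)=-1680, h_qq(4)=2400.
Saddle points occur where the two diagonal entries have opposite signs: (-4, -4), (-4, 3), (0, -1), (0, 4), (3, -4), (3, 3), (4, -1), (4, 4). Count: 8.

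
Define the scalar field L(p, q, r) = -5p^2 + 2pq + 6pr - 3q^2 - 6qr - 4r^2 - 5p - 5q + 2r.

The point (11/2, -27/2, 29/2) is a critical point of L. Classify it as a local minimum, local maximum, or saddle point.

The Hessian is constant: H = [[-10, 2, 6], [2, -6, -6], [6, -6, -8]].
Leading principal minors: Δ₁ = -10, Δ₂ = 56, Δ₃ = -16.
The minors alternate sign starting negative (−, +, −), so H is negative definite: a local maximum.

local maximum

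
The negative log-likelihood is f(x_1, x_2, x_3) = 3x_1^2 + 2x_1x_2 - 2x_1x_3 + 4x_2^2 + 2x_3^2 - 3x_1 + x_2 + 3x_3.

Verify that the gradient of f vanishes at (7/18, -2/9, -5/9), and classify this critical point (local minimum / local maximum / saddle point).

local minimum

∇f = (6x_1 + 2x_2 - 2x_3 - 3, 2x_1 + 8x_2 + 1, -2x_1 + 4x_3 + 3); substituting (7/18, -2/9, -5/9) gives ∇f = (0, 0, 0), so (7/18, -2/9, -5/9) is indeed a critical point.
The Hessian is constant: H = [[6, 2, -2], [2, 8, 0], [-2, 0, 4]].
Leading principal minors: Δ₁ = 6, Δ₂ = 44, Δ₃ = 144.
All leading minors are positive, so H is positive definite: a local minimum.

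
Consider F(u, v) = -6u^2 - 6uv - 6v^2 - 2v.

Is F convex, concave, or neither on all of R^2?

F is quadratic, so its Hessian is the constant matrix H = [[-12, -6], [-6, -12]].
det(H) = 108, tr(H) = -24.
det(H) > 0 and tr(H) < 0, so H is negative definite everywhere: concave.

concave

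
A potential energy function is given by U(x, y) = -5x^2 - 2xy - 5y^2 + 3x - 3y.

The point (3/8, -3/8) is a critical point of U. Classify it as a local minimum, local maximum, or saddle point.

local maximum

The Hessian of U is constant: H = [[-10, -2], [-2, -10]].
det(H) = (-10)·(-10) − (-2)² = 96.
det(H) > 0 and tr(H) = -20 < 0, so H is negative definite and the point is a local maximum.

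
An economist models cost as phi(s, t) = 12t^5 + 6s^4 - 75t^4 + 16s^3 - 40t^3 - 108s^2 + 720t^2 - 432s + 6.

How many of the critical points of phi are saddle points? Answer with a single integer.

6

phi separates as a function of s plus a function of t, so ∇phi=0 decouples.
∂phi/∂s = 24(s - 3)(s + 2)(s + 3) = 0 at s ∈ {-3, -2, 3}; ∂phi/∂t = 60t(t - 4)(t - 3)(t + 2) = 0 at t ∈ {-2, 0, 3, 4}.
The Hessian is diagonal: diag(phi_ss, phi_tt). Second derivatives: phi_ss(-3)=144, phi_ss(-2)=-120, phi_ss(3)=720; phi_tt(-2)=-3600, phi_tt(0)=1440, phi_tt(3)=-900, phi_tt(4)=1440.
Saddle points occur where the two diagonal entries have opposite signs: (-3, -2), (-3, 3), (-2, 0), (-2, 4), (3, -2), (3, 3). Count: 6.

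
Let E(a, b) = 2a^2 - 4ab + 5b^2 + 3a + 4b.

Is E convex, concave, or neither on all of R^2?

E is quadratic, so its Hessian is the constant matrix H = [[4, -4], [-4, 10]].
det(H) = 24, tr(H) = 14.
det(H) > 0 and tr(H) > 0, so H is positive definite everywhere: convex.

convex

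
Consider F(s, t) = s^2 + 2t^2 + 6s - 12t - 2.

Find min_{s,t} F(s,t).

F(s,t) separates as P(s) + Q(t) − 2, so its minimum is min P + min Q − 2.
P'(s) = 2s + 6 vanishes at s ∈ {-3}; Q'(t) = 4(t - 3) vanishes at t ∈ {3}.
Local minima of P (where P''>0): P(-3)=-9. Local minima of Q: Q(3)=-18.
So the global minimum of F is P(-3) + Q(3) − 2 = -9 − 18 − 2 = -29, attained at (-3, 3).

-29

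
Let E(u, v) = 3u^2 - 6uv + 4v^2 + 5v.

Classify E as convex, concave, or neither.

E is quadratic, so its Hessian is the constant matrix H = [[6, -6], [-6, 8]].
det(H) = 12, tr(H) = 14.
det(H) > 0 and tr(H) > 0, so H is positive definite everywhere: convex.

convex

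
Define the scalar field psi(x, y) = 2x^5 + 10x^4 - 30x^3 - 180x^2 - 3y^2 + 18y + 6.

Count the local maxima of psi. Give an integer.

psi separates as a function of x plus a function of y, so ∇psi=0 decouples.
∂psi/∂x = 10x(x - 3)(x + 3)(x + 4) = 0 at x ∈ {-4, -3, 0, 3}; ∂psi/∂y = -6(y - 3) = 0 at y ∈ {3}.
The Hessian is diagonal: diag(psi_xx, psi_yy). Second derivatives: psi_xx(-4)=-280, psi_xx(-3)=180, psi_xx(0)=-360, psi_xx(3)=1260; psi_yy(3)=-6.
Local maxima occur where both diagonal entries negative: (-4, 3), (0, 3). Count: 2.

2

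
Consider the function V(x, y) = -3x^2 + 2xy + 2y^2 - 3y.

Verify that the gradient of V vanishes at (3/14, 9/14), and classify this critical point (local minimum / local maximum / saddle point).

saddle point

∇V = (-6x + 2y, 2x + 4y - 3); substituting (3/14, 9/14) gives ∇V = (0, 0), so (3/14, 9/14) is indeed a critical point.
The Hessian of V is constant: H = [[-6, 2], [2, 4]].
det(H) = (-6)·4 − 2² = -28.
Since det(H) < 0, H is indefinite and the critical point is a saddle point.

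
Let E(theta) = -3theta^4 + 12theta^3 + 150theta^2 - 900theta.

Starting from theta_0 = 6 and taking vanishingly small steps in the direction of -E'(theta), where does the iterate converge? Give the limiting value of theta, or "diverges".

E'(theta) = -12(theta - 5)(theta - 3)(theta + 5), so E'(6) = -396.
Gradient descent moves in the -E' direction, i.e. theta is increasing.
There is no critical point above theta=6, and E' keeps the same sign, so the iterate runs off to +∞.

diverges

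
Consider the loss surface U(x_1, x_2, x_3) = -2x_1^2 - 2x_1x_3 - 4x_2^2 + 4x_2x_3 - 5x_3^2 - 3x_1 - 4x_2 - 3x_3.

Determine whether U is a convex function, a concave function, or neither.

concave

U is quadratic, so its Hessian is the constant matrix H = [[-4, 0, -2], [0, -8, 4], [-2, 4, -10]].
Leading principal minors: -4, 32, -224.
Signs alternate −, +, − ⇒ H ≺ 0 ⇒ concave.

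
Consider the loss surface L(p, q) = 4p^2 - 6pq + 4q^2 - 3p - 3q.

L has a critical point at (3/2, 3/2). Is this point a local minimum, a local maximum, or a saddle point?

local minimum

The Hessian of L is constant: H = [[8, -6], [-6, 8]].
det(H) = 8·8 − (-6)² = 28.
det(H) > 0 and tr(H) = 16 > 0, so H is positive definite and the point is a local minimum.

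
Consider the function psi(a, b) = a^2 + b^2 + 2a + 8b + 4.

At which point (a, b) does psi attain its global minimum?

(-1, -4)

psi(a,b) separates as P(a) + Q(b) + 4, so its minimum is min P + min Q + 4.
P'(a) = 2a + 2 vanishes at a ∈ {-1}; Q'(b) = 2b + 8 vanishes at b ∈ {-4}.
Local minima of P (where P''>0): P(-1)=-1. Local minima of Q: Q(-4)=-16.
So the global minimum of psi is P(-1) + Q(-4) + 4 = -1 − 16 + 4 = -13, attained at (-1, -4).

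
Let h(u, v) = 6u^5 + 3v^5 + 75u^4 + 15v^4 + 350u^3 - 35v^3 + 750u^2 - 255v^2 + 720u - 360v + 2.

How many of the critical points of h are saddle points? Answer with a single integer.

h separates as a function of u plus a function of v, so ∇h=0 decouples.
∂h/∂u = 30(u + 1)(u + 2)(u + 3)(u + 4) = 0 at u ∈ {-4, -3, -2, -1}; ∂h/∂v = 15(v - 3)(v + 1)(v + 2)(v + 4) = 0 at v ∈ {-4, -2, -1, 3}.
The Hessian is diagonal: diag(h_uu, h_vv). Second derivatives: h_uu(-4)=-180, h_uu(-3)=60, h_uu(-2)=-60, h_uu(-1)=180; h_vv(-4)=-630, h_vv(-2)=150, h_vv(-1)=-180, h_vv(3)=2100.
Saddle points occur where the two diagonal entries have opposite signs: (-4, -2), (-4, 3), (-3, -4), (-3, -1), (-2, -2), (-2, 3), (-1, -4), (-1, -1). Count: 8.

8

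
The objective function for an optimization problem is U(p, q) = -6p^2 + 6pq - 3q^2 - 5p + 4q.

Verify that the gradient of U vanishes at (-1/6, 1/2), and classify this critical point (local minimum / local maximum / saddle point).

local maximum

∇U = (-12p + 6q - 5, 6p - 6q + 4); substituting (-1/6, 1/2) gives ∇U = (0, 0), so (-1/6, 1/2) is indeed a critical point.
The Hessian of U is constant: H = [[-12, 6], [6, -6]].
det(H) = (-12)·(-6) − 6² = 36.
det(H) > 0 and tr(H) = -18 < 0, so H is negative definite and the point is a local maximum.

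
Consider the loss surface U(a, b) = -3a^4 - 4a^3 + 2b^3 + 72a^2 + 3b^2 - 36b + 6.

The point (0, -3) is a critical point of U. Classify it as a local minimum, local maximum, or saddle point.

saddle point

The mixed partial ∂²U/∂a∂b is 0, so the Hessian at any point is diag(U_aa, U_bb) = diag(12(-3a^2 - 2a + 12), 6(2b + 1)).
At (0, -3): H = diag(144, -30).
The eigenvalues have opposite signs, so H is indefinite: a saddle point.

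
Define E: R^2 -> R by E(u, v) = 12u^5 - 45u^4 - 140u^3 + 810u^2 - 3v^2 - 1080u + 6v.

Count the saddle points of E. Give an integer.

E separates as a function of u plus a function of v, so ∇E=0 decouples.
∂E/∂u = 60(u - 3)(u - 2)(u - 1)(u + 3) = 0 at u ∈ {-3, 1, 2, 3}; ∂E/∂v = -6(v - 1) = 0 at v ∈ {1}.
The Hessian is diagonal: diag(E_uu, E_vv). Second derivatives: E_uu(-3)=-7200, E_uu(1)=480, E_uu(2)=-300, E_uu(3)=720; E_vv(1)=-6.
Saddle points occur where the two diagonal entries have opposite signs: (1, 1), (3, 1). Count: 2.

2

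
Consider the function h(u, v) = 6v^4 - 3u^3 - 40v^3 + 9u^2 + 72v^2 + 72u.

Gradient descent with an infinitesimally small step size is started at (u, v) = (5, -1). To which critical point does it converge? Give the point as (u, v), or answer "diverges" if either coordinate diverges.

h is separable, so gradient descent decouples: u follows -∂h/∂u, v follows -∂h/∂v.
∂h/∂u = -9(u - 4)(u + 2); at u=5 this is -63, so u increases.
∂h/∂v = 24v(v - 3)(v - 2); at v=-1 this is -288, so v increases.
The u-coordinate has no critical point in that direction and runs off to infinity.

diverges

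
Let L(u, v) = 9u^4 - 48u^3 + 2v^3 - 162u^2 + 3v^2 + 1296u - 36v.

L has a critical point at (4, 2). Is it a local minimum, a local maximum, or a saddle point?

local minimum

The mixed partial ∂²L/∂u∂v is 0, so the Hessian at any point is diag(L_uu, L_vv) = diag(36(3u^2 - 8u - 9), 6(2v + 1)).
At (4, 2): H = diag(252, 30).
Both eigenvalues are positive, so H is positive definite: a local minimum.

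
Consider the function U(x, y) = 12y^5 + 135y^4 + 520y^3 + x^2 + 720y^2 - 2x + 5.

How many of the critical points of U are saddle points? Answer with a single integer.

U separates as a function of x plus a function of y, so ∇U=0 decouples.
∂U/∂x = 2(x - 1) = 0 at x ∈ {1}; ∂U/∂y = 60y(y + 2)(y + 3)(y + 4) = 0 at y ∈ {-4, -3, -2, 0}.
The Hessian is diagonal: diag(U_xx, U_yy). Second derivatives: U_xx(1)=2; U_yy(-4)=-480, U_yy(-3)=180, U_yy(-2)=-240, U_yy(0)=1440.
Saddle points occur where the two diagonal entries have opposite signs: (1, -4), (1, -2). Count: 2.

2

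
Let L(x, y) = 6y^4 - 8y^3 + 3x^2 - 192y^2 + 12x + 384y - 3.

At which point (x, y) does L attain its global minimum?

(-2, -4)

L(x,y) separates as P(x) + Q(y) − 3, so its minimum is min P + min Q − 3.
P'(x) = 6x + 12 vanishes at x ∈ {-2}; Q'(y) = 24(y - 4)(y - 1)(y + 4) vanishes at y ∈ {-4, 1, 4}.
Local minima of P (where P''>0): P(-2)=-12. Local minima of Q: Q(-4)=-2560, Q(4)=-512.
So the global minimum of L is P(-2) + Q(-4) − 3 = -12 − 2560 − 3 = -2575, attained at (-2, -4).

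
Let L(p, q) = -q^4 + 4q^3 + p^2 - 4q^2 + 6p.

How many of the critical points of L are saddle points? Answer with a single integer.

2

L separates as a function of p plus a function of q, so ∇L=0 decouples.
∂L/∂p = 2(p + 3) = 0 at p ∈ {-3}; ∂L/∂q = -4q(q - 2)(q - 1) = 0 at q ∈ {0, 1, 2}.
The Hessian is diagonal: diag(L_pp, L_qq). Second derivatives: L_pp(-3)=2; L_qq(0)=-8, L_qq(1)=4, L_qq(2)=-8.
Saddle points occur where the two diagonal entries have opposite signs: (-3, 0), (-3, 2). Count: 2.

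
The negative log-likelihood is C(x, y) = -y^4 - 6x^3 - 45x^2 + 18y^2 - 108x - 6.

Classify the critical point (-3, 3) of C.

saddle point

The mixed partial ∂²C/∂x∂y is 0, so the Hessian at any point is diag(C_xx, C_yy) = diag(-18(2x + 5), 12(-y^2 + 3)).
At (-3, 3): H = diag(18, -72).
The eigenvalues have opposite signs, so H is indefinite: a saddle point.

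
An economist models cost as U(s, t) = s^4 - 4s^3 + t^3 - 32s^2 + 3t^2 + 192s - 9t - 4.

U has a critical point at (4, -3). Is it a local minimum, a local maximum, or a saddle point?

saddle point

The mixed partial ∂²U/∂s∂t is 0, so the Hessian at any point is diag(U_ss, U_tt) = diag(4(3s^2 - 6s - 16), 6(t + 1)).
At (4, -3): H = diag(32, -12).
The eigenvalues have opposite signs, so H is indefinite: a saddle point.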